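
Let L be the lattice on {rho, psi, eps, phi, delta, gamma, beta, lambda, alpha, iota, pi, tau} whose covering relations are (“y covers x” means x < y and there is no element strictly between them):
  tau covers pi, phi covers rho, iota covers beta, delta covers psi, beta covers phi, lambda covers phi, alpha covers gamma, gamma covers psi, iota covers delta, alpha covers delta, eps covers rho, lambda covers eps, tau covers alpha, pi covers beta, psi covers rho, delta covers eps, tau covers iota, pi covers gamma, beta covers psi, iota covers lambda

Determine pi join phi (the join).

Common upper bounds of {pi, phi}: pi, tau.
The least among these is pi.

pi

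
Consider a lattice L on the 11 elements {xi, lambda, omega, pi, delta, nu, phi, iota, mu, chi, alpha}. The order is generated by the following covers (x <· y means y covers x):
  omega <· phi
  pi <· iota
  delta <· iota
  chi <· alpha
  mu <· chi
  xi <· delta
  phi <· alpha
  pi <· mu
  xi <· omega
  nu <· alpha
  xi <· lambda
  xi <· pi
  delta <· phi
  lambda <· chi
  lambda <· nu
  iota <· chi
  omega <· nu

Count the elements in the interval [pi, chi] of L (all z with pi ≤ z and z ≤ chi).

The interval [pi, chi] = {chi, iota, mu, pi}, which has 4 elements.

4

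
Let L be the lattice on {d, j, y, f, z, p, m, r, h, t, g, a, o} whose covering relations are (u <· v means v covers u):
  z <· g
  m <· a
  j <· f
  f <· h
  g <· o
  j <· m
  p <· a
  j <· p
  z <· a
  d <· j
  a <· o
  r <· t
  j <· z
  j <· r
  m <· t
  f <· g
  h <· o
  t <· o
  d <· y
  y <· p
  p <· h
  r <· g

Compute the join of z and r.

g

Common upper bounds of {z, r}: g, o.
The least among these is g.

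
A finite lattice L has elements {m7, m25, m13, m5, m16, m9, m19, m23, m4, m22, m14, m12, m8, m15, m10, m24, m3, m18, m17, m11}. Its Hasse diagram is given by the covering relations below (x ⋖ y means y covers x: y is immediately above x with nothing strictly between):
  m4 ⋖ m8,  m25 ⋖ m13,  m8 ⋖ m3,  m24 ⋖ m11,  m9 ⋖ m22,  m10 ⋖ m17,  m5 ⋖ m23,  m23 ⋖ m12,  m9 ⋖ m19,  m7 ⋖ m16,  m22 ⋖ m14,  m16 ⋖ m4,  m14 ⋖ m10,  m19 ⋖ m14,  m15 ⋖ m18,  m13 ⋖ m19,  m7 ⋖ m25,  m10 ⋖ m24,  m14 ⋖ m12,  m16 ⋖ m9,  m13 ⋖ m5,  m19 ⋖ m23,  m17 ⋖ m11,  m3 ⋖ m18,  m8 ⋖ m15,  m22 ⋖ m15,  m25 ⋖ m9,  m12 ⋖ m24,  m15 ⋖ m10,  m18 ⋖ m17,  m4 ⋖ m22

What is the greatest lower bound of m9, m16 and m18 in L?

m16

Common lower bounds of {m9, m16, m18}: m16, m7.
The greatest among these is m16.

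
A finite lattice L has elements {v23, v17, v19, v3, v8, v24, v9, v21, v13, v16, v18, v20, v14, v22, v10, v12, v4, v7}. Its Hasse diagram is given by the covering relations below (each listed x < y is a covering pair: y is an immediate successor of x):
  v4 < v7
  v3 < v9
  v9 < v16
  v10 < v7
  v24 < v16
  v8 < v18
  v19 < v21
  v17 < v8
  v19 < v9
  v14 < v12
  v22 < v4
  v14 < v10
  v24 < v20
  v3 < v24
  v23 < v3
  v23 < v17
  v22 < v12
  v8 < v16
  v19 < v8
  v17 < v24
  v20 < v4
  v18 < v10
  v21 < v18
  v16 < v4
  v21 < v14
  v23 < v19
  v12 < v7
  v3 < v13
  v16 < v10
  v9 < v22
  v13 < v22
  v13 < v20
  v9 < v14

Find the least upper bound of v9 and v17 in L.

v16

Common upper bounds of {v9, v17}: v10, v16, v4, v7.
The least among these is v16.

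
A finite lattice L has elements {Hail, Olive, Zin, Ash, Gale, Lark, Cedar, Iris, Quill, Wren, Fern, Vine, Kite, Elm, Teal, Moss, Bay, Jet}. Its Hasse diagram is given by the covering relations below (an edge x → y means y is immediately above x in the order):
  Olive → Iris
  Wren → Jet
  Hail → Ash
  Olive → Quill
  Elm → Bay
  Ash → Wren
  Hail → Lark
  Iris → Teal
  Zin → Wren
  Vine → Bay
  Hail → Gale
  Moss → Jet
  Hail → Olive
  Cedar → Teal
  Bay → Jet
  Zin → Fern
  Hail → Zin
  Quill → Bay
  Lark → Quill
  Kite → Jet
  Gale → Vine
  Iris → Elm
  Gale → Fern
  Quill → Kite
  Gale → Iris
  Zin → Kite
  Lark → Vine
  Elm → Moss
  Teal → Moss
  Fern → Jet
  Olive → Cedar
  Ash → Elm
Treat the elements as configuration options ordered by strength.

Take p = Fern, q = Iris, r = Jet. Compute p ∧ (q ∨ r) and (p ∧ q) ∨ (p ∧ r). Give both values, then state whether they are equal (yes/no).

q ∨ r = Jet, so p ∧ (q ∨ r) = Fern ∧ Jet = Fern.
p ∧ q = Gale and p ∧ r = Fern, so (p ∧ q) ∨ (p ∧ r) = Gale ∨ Fern = Fern.
Equal: yes.

Fern; Fern; yes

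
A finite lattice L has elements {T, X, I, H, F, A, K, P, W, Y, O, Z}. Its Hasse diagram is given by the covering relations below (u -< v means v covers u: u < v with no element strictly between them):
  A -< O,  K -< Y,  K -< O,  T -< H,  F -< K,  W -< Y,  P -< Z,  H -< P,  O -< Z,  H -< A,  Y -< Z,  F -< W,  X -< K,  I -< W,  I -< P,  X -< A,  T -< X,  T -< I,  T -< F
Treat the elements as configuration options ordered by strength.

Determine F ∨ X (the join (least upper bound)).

K

Common upper bounds of {F, X}: K, O, Y, Z.
The least among these is K.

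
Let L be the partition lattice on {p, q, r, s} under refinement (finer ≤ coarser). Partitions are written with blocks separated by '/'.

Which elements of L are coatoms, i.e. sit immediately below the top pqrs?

The coatoms are exactly the elements covered by pqrs: p/qrs, pq/rs, pqr/s, pqs/r, pr/qs, prs/q, ps/qr.

p/qrs, pq/rs, pqr/s, pqs/r, pr/qs, prs/q, ps/qr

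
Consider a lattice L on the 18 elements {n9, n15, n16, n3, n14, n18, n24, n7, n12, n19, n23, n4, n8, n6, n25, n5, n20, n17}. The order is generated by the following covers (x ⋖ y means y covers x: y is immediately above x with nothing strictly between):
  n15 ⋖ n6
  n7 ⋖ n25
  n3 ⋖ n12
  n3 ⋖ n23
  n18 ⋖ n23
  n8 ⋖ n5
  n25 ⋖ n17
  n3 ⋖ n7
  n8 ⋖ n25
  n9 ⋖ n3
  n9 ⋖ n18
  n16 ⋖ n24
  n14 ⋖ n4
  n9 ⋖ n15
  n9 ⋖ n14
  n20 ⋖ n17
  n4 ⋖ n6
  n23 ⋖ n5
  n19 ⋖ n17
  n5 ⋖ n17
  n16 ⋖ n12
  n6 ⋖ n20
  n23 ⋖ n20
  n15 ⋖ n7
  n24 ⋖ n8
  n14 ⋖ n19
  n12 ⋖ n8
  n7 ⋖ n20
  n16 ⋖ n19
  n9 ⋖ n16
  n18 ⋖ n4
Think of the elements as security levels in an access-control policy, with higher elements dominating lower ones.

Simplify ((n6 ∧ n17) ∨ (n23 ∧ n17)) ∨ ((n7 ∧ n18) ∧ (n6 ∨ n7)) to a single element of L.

n6 ∧ n17 = n6
n23 ∧ n17 = n23
n6 ∨ n23 = n20
n7 ∧ n18 = n9
n6 ∨ n7 = n20
n9 ∧ n20 = n9
n20 ∨ n9 = n20

n20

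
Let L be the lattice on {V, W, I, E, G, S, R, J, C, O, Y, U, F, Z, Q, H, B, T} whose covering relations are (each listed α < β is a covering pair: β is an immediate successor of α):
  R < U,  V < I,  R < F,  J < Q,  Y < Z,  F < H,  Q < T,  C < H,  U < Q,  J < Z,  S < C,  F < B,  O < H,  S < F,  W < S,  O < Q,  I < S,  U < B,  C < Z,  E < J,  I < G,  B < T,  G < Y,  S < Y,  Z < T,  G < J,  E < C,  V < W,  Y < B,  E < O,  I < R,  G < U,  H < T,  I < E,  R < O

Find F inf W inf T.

Common lower bounds of {F, W, T}: V, W.
The greatest among these is W.

W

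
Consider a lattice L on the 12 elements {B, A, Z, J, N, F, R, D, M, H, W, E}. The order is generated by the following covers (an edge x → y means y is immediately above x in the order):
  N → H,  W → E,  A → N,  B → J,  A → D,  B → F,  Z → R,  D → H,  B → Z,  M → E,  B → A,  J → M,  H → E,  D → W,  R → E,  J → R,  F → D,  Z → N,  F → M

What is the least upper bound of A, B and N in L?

N

Common upper bounds of {A, B, N}: E, H, N.
The least among these is N.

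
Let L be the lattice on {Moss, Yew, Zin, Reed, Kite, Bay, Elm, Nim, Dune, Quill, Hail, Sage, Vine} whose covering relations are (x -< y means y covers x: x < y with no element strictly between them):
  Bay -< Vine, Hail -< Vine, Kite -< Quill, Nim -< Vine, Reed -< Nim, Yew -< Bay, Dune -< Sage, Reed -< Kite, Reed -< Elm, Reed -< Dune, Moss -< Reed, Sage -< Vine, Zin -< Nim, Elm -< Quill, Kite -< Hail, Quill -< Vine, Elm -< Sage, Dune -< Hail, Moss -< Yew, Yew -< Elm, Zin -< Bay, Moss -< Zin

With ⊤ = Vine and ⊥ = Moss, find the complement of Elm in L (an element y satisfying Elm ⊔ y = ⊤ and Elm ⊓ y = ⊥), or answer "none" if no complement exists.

Zin

Need y with Elm ∨ y = Vine and Elm ∧ y = Moss.
Checking each element gives: Zin.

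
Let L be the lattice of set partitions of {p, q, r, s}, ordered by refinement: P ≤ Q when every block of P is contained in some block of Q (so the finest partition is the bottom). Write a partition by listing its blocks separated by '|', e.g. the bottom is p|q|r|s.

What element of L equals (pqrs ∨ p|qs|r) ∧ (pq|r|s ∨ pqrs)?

pqrs

pqrs ∨ p|qs|r = pqrs
pq|r|s ∨ pqrs = pqrs
pqrs ∧ pqrs = pqrs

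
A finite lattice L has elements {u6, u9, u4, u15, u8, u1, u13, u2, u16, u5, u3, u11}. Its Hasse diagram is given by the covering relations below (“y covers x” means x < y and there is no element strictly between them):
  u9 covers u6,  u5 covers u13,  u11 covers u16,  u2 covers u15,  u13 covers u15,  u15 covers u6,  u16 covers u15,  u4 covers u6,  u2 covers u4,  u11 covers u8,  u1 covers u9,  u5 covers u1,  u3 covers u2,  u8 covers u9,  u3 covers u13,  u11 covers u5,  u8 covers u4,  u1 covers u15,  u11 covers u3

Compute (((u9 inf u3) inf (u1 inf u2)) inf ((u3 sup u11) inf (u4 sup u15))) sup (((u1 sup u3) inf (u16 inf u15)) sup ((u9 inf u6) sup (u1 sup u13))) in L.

u5

u9 ∧ u3 = u6
u1 ∧ u2 = u15
u6 ∧ u15 = u6
u3 ∨ u11 = u11
u4 ∨ u15 = u2
u11 ∧ u2 = u2
u6 ∧ u2 = u6
u1 ∨ u3 = u11
u16 ∧ u15 = u15
u11 ∧ u15 = u15
u9 ∧ u6 = u6
u1 ∨ u13 = u5
u6 ∨ u5 = u5
u15 ∨ u5 = u5
u6 ∨ u5 = u5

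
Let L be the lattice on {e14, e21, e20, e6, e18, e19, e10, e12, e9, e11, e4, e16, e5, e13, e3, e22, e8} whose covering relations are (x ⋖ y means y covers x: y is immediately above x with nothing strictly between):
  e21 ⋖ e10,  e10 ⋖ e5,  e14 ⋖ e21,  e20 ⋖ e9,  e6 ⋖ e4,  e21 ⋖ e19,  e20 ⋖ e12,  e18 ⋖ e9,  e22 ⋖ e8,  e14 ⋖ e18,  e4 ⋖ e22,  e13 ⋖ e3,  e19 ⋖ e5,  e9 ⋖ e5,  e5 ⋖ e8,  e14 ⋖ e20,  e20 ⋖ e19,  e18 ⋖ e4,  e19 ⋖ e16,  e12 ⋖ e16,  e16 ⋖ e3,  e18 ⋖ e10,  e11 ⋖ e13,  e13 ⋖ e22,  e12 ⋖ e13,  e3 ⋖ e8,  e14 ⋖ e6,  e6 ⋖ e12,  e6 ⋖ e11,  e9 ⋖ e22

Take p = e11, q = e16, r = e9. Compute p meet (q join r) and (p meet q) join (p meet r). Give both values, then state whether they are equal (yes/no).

e11; e6; no

q join r = e8, so p meet (q join r) = e11 meet e8 = e11.
p meet q = e6 and p meet r = e14, so (p meet q) join (p meet r) = e6 join e14 = e6.
Equal: no.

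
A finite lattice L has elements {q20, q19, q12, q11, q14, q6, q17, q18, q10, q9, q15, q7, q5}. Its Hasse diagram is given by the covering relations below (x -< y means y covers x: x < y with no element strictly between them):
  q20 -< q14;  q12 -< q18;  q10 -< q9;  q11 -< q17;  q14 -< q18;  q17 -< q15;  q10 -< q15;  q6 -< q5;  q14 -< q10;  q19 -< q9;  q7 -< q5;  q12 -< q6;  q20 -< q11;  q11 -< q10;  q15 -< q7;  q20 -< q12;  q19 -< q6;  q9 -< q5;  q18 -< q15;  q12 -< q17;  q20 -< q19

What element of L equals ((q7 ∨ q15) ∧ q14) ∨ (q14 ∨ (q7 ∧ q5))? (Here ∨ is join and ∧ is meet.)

q7 ∨ q15 = q7
q7 ∧ q14 = q14
q7 ∧ q5 = q7
q14 ∨ q7 = q7
q14 ∨ q7 = q7

q7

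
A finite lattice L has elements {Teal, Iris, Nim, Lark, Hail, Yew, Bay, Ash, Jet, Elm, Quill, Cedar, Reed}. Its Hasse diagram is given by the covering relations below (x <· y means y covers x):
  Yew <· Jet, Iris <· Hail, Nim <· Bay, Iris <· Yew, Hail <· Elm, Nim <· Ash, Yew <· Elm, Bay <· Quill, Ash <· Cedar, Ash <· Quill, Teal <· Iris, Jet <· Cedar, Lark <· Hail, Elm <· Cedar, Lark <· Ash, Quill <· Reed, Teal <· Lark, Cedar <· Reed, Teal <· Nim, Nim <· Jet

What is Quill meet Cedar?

Ash

Common lower bounds of {Quill, Cedar}: Ash, Lark, Nim, Teal.
The greatest among these is Ash.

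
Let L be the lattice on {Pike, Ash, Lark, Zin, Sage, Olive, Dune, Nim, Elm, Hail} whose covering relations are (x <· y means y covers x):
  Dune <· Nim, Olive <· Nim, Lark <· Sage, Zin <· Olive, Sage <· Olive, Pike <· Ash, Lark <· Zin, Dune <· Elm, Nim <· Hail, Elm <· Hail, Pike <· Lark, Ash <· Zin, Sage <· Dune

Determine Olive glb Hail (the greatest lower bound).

Olive

Common lower bounds of {Olive, Hail}: Ash, Lark, Olive, Pike, Sage, Zin.
The greatest among these is Olive.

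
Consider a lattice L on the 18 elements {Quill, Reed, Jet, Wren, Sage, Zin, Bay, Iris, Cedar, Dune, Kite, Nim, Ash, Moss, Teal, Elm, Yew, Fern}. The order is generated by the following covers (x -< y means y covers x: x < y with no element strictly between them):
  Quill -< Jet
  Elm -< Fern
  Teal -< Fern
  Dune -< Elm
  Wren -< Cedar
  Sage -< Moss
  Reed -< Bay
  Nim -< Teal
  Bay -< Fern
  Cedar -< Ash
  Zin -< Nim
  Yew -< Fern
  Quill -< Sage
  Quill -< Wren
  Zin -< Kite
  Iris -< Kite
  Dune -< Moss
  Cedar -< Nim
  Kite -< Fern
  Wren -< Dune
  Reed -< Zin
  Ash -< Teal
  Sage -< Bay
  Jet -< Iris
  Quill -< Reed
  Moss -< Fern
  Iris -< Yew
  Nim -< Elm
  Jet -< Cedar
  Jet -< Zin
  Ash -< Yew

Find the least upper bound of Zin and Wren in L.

Nim

Common upper bounds of {Zin, Wren}: Elm, Fern, Nim, Teal.
The least among these is Nim.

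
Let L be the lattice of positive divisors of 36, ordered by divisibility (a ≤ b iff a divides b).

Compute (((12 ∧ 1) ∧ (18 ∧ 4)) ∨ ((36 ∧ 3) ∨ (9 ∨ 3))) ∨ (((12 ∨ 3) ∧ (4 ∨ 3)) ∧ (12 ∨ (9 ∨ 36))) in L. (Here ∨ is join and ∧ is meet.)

12 ∧ 1 = 1
18 ∧ 4 = 2
1 ∧ 2 = 1
36 ∧ 3 = 3
9 ∨ 3 = 9
3 ∨ 9 = 9
1 ∨ 9 = 9
12 ∨ 3 = 12
4 ∨ 3 = 12
12 ∧ 12 = 12
9 ∨ 36 = 36
12 ∨ 36 = 36
12 ∧ 36 = 12
9 ∨ 12 = 36

36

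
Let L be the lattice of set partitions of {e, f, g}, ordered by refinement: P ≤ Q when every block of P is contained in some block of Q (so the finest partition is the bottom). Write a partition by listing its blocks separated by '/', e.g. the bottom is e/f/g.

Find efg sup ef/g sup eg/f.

efg

The join of efg, ef/g, eg/f merges any blocks that overlap across the partitions, giving efg.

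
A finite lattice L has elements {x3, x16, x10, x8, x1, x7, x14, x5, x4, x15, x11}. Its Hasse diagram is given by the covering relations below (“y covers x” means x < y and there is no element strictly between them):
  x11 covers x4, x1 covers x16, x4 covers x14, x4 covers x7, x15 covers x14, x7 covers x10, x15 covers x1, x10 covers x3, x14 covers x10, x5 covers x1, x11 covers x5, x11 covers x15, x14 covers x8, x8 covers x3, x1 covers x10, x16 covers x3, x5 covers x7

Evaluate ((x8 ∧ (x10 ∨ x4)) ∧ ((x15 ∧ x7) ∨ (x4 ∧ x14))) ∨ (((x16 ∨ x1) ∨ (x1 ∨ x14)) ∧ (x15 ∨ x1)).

x15

x10 ∨ x4 = x4
x8 ∧ x4 = x8
x15 ∧ x7 = x10
x4 ∧ x14 = x14
x10 ∨ x14 = x14
x8 ∧ x14 = x8
x16 ∨ x1 = x1
x1 ∨ x14 = x15
x1 ∨ x15 = x15
x15 ∨ x1 = x15
x15 ∧ x15 = x15
x8 ∨ x15 = x15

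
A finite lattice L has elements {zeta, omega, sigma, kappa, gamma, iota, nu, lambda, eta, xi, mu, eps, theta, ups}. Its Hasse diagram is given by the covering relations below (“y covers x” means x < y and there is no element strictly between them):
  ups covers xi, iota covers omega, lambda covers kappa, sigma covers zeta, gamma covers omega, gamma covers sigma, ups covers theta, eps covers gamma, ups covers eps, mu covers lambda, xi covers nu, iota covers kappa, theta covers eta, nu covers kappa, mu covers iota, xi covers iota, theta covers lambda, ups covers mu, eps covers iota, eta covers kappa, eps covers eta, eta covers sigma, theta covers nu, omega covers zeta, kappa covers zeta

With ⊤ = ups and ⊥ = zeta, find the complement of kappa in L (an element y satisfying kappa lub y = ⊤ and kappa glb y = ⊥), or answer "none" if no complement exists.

For every candidate y, either kappa ∨ y ≠ ups or kappa ∧ y ≠ zeta; no complement exists.

none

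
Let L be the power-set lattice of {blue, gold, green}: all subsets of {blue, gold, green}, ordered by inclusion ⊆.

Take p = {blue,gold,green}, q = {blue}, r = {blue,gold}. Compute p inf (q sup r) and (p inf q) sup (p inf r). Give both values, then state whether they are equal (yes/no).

{blue,gold}; {blue,gold}; yes

q sup r = {blue,gold}, so p inf (q sup r) = {blue,gold,green} inf {blue,gold} = {blue,gold}.
p inf q = {blue} and p inf r = {blue,gold}, so (p inf q) sup (p inf r) = {blue} sup {blue,gold} = {blue,gold}.
Equal: yes.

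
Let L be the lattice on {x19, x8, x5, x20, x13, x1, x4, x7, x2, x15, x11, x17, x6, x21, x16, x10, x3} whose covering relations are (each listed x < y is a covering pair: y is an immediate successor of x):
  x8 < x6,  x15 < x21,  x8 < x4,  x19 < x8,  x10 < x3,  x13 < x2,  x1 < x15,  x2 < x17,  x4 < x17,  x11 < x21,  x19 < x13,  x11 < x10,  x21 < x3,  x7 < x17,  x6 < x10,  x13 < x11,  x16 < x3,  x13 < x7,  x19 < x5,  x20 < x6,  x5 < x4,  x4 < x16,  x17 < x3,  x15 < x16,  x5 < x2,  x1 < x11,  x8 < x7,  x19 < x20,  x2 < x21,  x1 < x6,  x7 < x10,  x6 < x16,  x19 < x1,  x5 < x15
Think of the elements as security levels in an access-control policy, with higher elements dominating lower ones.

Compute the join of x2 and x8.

x17

Common upper bounds of {x2, x8}: x17, x3.
The least among these is x17.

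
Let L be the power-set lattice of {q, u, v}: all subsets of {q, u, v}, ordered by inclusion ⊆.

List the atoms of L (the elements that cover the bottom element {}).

The atoms are exactly the elements that cover {}: {q}, {u}, {v}.

{q}, {u}, {v}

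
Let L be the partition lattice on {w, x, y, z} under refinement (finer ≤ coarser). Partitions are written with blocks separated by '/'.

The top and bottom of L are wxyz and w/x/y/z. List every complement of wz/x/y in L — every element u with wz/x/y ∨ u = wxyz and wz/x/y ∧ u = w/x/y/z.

w/xyz, wx/yz, wxy/z, wy/xz

Need u with wz/x/y ∨ u = wxyz and wz/x/y ∧ u = w/x/y/z.
Checking each element gives: w/xyz, wx/yz, wxy/z, wy/xz.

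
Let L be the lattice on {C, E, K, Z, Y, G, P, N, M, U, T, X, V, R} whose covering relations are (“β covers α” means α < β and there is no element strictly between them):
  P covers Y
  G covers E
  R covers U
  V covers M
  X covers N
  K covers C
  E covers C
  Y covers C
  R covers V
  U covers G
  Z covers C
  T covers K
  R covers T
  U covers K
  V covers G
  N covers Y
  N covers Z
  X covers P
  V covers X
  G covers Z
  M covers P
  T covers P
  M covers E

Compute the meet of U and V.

G

Common lower bounds of {U, V}: C, E, G, Z.
The greatest among these is G.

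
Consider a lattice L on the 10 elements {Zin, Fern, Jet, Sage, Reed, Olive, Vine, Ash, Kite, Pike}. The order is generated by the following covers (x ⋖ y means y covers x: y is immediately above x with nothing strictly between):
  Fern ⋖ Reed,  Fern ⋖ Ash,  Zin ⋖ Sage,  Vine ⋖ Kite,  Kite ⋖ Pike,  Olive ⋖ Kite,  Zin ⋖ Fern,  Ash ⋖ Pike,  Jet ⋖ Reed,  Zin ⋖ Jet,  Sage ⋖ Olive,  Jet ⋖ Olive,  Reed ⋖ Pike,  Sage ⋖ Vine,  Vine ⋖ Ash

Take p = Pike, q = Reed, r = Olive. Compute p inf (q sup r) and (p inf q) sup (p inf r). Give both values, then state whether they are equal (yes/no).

Pike; Pike; yes

q sup r = Pike, so p inf (q sup r) = Pike inf Pike = Pike.
p inf q = Reed and p inf r = Olive, so (p inf q) sup (p inf r) = Reed sup Olive = Pike.
Equal: yes.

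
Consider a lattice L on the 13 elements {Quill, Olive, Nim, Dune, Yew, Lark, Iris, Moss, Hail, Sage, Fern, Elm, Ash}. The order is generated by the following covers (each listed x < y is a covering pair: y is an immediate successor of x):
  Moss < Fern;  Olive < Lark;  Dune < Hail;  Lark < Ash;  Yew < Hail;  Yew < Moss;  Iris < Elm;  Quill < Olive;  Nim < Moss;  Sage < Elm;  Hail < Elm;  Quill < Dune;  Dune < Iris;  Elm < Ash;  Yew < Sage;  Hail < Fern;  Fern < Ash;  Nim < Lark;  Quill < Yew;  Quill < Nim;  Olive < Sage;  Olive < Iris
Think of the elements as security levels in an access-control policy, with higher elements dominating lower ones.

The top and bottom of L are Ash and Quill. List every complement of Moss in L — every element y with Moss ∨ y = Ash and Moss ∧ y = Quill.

Need y with Moss ∨ y = Ash and Moss ∧ y = Quill.
Checking each element gives: Iris, Olive.

Iris, Olive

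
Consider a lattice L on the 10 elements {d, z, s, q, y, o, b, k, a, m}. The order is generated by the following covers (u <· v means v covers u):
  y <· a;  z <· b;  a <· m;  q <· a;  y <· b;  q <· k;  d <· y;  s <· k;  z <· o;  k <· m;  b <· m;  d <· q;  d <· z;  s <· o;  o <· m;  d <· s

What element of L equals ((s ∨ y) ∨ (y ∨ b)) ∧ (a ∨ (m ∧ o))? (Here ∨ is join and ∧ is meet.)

m

s ∨ y = m
y ∨ b = b
m ∨ b = m
m ∧ o = o
a ∨ o = m
m ∧ m = m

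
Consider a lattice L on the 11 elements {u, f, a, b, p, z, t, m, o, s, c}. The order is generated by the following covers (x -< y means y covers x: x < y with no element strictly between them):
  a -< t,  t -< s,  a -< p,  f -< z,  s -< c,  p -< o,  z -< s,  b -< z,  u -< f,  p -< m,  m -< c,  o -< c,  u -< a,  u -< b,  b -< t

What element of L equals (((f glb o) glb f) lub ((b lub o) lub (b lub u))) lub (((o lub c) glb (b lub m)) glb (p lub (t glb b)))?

c

f ∧ o = u
u ∧ f = u
b ∨ o = c
b ∨ u = b
c ∨ b = c
u ∨ c = c
o ∨ c = c
b ∨ m = c
c ∧ c = c
t ∧ b = b
p ∨ b = c
c ∧ c = c
c ∨ c = c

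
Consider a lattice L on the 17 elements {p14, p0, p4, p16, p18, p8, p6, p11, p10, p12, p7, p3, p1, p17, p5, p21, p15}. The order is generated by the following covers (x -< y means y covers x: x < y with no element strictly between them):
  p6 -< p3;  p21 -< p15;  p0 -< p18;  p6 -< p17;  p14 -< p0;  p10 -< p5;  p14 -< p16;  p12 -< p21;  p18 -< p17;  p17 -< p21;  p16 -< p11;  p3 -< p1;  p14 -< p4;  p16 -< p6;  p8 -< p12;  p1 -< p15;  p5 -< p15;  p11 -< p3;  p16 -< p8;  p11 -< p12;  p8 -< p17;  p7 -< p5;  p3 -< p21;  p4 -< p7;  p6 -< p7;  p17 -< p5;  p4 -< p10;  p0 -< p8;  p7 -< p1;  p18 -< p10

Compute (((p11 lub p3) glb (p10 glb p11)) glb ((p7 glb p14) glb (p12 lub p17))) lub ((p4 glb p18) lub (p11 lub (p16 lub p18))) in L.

p21

p11 ∨ p3 = p3
p10 ∧ p11 = p14
p3 ∧ p14 = p14
p7 ∧ p14 = p14
p12 ∨ p17 = p21
p14 ∧ p21 = p14
p14 ∧ p14 = p14
p4 ∧ p18 = p14
p16 ∨ p18 = p17
p11 ∨ p17 = p21
p14 ∨ p21 = p21
p14 ∨ p21 = p21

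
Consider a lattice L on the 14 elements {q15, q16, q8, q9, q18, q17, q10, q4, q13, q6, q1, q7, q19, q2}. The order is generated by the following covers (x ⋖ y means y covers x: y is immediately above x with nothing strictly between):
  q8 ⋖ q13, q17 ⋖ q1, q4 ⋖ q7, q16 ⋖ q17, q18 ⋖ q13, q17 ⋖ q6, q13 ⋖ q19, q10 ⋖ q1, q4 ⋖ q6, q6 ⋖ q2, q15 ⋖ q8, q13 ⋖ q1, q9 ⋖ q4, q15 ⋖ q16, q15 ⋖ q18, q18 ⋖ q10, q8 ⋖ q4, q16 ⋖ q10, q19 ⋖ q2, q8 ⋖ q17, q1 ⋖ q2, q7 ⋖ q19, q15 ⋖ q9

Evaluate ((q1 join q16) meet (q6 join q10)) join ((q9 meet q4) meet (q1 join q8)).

q1

q1 ∨ q16 = q1
q6 ∨ q10 = q2
q1 ∧ q2 = q1
q9 ∧ q4 = q9
q1 ∨ q8 = q1
q9 ∧ q1 = q15
q1 ∨ q15 = q1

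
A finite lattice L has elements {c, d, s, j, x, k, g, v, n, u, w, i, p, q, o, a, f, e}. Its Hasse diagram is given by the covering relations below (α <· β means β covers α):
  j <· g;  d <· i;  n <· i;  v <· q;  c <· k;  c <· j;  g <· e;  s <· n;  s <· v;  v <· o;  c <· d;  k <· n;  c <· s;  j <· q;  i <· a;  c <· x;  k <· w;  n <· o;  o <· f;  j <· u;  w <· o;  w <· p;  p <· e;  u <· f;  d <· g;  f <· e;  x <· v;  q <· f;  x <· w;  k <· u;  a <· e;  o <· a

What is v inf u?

c

Common lower bounds of {v, u}: c.
The greatest among these is c.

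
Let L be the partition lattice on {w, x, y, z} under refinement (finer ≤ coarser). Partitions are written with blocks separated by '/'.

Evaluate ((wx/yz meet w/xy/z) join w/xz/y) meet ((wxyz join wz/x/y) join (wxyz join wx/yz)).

w/xz/y

wx/yz ∧ w/xy/z = w/x/y/z
w/x/y/z ∨ w/xz/y = w/xz/y
wxyz ∨ wz/x/y = wxyz
wxyz ∨ wx/yz = wxyz
wxyz ∨ wxyz = wxyz
w/xz/y ∧ wxyz = w/xz/y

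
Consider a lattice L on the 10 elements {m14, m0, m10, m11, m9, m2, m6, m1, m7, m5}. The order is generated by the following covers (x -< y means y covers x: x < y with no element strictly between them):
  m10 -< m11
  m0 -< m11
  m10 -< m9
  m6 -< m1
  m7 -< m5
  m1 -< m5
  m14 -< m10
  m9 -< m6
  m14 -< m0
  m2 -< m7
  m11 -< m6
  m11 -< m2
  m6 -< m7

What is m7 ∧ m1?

Common lower bounds of {m7, m1}: m0, m10, m11, m14, m6, m9.
The greatest among these is m6.

m6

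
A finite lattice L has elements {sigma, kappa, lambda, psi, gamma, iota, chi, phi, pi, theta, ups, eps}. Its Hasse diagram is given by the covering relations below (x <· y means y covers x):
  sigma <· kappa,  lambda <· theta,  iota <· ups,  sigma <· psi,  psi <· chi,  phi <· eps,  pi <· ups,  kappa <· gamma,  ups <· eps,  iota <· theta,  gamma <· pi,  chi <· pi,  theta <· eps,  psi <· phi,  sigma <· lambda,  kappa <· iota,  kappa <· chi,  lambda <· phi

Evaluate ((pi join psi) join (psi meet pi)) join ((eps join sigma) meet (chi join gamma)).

pi ∨ psi = pi
psi ∧ pi = psi
pi ∨ psi = pi
eps ∨ sigma = eps
chi ∨ gamma = pi
eps ∧ pi = pi
pi ∨ pi = pi

pi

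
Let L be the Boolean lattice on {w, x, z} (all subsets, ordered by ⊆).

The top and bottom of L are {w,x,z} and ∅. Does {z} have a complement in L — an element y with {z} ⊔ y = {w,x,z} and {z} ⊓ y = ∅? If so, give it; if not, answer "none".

{w,x}

Need y with {z} ∨ y = {w,x,z} and {z} ∧ y = ∅.
Checking each element gives: {w,x}.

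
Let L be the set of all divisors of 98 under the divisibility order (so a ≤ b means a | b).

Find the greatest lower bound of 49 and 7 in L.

Common lower bounds of {49, 7}: 1, 7.
The greatest among these is 7.

7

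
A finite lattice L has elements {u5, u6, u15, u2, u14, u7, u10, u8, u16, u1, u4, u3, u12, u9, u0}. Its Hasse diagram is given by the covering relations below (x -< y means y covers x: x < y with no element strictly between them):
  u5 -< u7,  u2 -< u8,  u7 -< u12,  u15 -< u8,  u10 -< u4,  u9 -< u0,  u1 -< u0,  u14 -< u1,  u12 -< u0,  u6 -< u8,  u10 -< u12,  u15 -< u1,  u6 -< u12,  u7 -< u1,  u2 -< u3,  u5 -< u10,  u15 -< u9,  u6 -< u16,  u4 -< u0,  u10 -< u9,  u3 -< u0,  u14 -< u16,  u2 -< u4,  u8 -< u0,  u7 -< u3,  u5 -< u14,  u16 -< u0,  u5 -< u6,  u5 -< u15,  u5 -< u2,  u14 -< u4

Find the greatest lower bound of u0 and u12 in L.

u12

Common lower bounds of {u0, u12}: u10, u12, u5, u6, u7.
The greatest among these is u12.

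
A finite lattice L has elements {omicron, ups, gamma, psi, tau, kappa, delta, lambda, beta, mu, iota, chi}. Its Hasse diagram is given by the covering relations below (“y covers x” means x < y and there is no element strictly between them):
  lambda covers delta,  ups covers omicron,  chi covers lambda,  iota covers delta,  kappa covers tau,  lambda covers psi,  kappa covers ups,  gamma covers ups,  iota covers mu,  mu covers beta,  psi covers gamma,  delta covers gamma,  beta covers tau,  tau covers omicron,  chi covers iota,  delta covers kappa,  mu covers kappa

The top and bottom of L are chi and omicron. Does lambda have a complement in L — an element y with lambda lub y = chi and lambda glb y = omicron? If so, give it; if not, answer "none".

none

For every candidate y, either lambda ∨ y ≠ chi or lambda ∧ y ≠ omicron; no complement exists.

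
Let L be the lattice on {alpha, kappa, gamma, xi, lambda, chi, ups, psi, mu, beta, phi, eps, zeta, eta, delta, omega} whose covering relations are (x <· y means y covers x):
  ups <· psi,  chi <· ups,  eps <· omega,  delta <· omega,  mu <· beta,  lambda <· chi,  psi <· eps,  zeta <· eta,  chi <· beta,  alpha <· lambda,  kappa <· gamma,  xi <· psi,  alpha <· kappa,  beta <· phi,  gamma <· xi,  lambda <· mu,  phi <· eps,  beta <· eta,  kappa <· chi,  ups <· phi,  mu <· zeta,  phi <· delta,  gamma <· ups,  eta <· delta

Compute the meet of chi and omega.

Common lower bounds of {chi, omega}: alpha, chi, kappa, lambda.
The greatest among these is chi.

chi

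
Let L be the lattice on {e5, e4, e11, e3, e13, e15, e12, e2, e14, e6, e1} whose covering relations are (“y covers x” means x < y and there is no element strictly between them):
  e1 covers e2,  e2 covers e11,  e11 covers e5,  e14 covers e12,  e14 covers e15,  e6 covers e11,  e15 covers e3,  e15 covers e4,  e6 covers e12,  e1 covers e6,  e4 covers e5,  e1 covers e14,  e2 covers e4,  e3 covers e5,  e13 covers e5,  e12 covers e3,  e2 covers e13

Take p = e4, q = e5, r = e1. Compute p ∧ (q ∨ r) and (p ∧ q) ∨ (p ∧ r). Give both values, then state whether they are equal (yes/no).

e4; e4; yes

q ∨ r = e1, so p ∧ (q ∨ r) = e4 ∧ e1 = e4.
p ∧ q = e5 and p ∧ r = e4, so (p ∧ q) ∨ (p ∧ r) = e5 ∨ e4 = e4.
Equal: yes.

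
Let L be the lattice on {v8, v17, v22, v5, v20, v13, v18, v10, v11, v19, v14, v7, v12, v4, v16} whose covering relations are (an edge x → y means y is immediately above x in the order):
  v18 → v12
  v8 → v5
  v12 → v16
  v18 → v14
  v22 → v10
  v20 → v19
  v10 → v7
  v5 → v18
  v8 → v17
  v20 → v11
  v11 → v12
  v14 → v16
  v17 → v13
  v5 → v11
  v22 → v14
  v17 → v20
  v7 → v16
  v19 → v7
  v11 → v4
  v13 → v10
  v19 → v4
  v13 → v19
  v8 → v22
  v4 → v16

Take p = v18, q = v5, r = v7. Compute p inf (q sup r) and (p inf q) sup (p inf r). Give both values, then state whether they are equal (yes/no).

v18; v5; no

q sup r = v16, so p inf (q sup r) = v18 inf v16 = v18.
p inf q = v5 and p inf r = v8, so (p inf q) sup (p inf r) = v5 sup v8 = v5.
Equal: no.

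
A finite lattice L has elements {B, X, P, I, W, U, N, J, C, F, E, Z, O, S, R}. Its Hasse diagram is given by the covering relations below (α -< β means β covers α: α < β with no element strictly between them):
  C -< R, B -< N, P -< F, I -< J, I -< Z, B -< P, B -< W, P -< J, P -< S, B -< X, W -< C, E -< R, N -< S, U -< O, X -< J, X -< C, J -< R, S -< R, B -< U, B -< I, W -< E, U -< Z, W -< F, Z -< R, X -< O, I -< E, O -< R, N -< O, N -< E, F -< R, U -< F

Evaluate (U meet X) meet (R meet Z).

U ∧ X = B
R ∧ Z = Z
B ∧ Z = B

B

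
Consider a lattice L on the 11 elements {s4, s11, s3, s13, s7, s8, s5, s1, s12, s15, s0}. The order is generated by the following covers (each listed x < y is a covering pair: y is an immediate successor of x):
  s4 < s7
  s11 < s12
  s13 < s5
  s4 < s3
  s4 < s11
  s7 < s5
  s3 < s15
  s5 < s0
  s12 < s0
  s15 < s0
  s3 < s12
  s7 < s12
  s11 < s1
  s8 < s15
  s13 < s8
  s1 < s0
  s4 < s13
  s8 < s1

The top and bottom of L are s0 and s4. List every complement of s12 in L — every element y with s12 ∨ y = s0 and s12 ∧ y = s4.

Need y with s12 ∨ y = s0 and s12 ∧ y = s4.
Checking each element gives: s13, s8.

s13, s8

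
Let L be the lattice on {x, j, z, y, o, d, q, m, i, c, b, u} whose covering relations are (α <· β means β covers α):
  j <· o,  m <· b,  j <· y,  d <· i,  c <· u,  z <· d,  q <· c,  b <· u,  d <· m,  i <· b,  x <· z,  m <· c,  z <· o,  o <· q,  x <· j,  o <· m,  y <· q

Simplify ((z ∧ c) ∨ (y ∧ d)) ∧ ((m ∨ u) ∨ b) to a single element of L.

z

z ∧ c = z
y ∧ d = x
z ∨ x = z
m ∨ u = u
u ∨ b = u
z ∧ u = z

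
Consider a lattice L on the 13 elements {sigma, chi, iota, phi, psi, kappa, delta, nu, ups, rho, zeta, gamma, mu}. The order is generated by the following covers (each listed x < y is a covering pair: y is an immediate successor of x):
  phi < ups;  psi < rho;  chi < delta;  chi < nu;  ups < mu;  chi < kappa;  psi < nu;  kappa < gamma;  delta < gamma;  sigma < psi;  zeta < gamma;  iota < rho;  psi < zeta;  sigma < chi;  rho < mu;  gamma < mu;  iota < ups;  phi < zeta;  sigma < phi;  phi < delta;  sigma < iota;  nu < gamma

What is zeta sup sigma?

Common upper bounds of {zeta, sigma}: gamma, mu, zeta.
The least among these is zeta.

zeta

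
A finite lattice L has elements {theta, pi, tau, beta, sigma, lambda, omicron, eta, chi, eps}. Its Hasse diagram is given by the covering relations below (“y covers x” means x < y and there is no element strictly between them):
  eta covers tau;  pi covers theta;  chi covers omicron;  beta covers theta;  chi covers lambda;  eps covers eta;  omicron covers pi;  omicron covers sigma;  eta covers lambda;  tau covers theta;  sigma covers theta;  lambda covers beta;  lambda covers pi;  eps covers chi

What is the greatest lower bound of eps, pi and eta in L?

Common lower bounds of {eps, pi, eta}: pi, theta.
The greatest among these is pi.

pi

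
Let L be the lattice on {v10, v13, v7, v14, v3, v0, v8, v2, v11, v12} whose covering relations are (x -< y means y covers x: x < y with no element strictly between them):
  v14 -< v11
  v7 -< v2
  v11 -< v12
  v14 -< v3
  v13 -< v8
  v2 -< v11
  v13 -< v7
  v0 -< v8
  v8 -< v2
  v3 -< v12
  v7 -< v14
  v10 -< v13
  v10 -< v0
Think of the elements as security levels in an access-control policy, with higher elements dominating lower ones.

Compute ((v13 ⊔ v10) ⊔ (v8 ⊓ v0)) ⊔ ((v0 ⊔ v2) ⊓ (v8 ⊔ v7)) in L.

v2

v13 ∨ v10 = v13
v8 ∧ v0 = v0
v13 ∨ v0 = v8
v0 ∨ v2 = v2
v8 ∨ v7 = v2
v2 ∧ v2 = v2
v8 ∨ v2 = v2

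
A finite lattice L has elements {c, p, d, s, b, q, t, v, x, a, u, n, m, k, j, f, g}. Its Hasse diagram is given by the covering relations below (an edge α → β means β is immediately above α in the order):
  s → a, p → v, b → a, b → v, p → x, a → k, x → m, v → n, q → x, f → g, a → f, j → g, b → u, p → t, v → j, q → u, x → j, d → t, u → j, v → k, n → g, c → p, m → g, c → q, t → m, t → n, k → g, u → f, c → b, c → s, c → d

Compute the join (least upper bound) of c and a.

a

Common upper bounds of {c, a}: a, f, g, k.
The least among these is a.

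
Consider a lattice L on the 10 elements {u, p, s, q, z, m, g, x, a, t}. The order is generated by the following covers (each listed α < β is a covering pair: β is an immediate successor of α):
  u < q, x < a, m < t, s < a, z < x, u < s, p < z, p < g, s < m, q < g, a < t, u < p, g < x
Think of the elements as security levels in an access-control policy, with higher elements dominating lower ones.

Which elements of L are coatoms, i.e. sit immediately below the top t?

a, m

The coatoms are exactly the elements covered by t: a, m.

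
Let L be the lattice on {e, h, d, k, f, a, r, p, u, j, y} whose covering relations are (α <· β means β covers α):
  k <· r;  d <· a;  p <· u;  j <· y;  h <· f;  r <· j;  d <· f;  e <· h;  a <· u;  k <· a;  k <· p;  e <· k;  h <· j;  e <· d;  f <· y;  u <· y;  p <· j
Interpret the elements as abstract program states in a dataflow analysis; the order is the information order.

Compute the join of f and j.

Common upper bounds of {f, j}: y.
The least among these is y.

y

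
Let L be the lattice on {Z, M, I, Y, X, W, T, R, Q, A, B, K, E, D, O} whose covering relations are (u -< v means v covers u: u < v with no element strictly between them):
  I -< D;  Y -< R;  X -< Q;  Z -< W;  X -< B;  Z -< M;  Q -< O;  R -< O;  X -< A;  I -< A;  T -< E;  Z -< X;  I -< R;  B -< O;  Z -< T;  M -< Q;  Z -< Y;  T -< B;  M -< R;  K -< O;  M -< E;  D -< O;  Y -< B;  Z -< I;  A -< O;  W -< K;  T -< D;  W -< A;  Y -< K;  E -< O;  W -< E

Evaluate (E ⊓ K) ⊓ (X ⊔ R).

E ∧ K = W
X ∨ R = O
W ∧ O = W

W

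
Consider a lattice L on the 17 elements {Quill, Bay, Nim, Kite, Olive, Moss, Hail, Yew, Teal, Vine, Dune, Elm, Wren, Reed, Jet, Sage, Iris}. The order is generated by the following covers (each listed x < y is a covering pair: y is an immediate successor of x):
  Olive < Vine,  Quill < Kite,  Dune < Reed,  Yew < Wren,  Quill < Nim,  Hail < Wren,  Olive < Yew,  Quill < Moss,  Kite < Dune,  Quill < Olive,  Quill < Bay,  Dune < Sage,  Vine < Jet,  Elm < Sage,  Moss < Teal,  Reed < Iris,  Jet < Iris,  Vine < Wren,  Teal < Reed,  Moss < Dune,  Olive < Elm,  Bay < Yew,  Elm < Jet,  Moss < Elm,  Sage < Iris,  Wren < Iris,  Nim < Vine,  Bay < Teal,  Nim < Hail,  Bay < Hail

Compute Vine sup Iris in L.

Vine ∨ Iris = Iris

Iris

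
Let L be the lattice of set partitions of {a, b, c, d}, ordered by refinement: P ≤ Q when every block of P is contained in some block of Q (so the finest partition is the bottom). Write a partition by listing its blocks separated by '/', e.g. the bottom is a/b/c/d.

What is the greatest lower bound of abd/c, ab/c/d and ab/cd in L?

The meet (common refinement) of abd/c, ab/c/d, ab/cd intersects blocks pairwise, giving ab/c/d.

ab/c/d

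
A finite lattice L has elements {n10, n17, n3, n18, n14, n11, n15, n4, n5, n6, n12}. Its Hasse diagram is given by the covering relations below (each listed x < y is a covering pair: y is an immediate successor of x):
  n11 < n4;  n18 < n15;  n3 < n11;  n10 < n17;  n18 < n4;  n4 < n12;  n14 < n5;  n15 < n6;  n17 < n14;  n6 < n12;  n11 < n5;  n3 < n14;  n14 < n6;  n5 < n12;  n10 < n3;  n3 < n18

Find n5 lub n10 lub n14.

Common upper bounds of {n5, n10, n14}: n12, n5.
The least among these is n5.

n5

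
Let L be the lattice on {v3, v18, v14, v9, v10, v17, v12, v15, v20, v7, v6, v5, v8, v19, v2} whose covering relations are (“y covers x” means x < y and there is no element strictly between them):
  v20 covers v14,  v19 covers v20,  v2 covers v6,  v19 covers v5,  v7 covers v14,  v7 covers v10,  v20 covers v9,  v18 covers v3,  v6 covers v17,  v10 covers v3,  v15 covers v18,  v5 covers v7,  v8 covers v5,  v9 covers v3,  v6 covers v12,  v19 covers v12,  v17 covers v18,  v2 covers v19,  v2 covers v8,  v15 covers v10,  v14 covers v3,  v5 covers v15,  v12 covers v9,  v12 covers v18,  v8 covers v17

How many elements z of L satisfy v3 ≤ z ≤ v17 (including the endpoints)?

The interval [v3, v17] = {v17, v18, v3}, which has 3 elements.

3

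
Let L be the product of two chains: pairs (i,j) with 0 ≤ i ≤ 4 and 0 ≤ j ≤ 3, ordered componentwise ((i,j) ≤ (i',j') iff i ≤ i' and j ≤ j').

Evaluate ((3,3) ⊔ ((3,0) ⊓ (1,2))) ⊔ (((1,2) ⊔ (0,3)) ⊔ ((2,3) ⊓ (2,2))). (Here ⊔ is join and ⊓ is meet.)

(3,3)

(3,0) ∧ (1,2) = (1,0)
(3,3) ∨ (1,0) = (3,3)
(1,2) ∨ (0,3) = (1,3)
(2,3) ∧ (2,2) = (2,2)
(1,3) ∨ (2,2) = (2,3)
(3,3) ∨ (2,3) = (3,3)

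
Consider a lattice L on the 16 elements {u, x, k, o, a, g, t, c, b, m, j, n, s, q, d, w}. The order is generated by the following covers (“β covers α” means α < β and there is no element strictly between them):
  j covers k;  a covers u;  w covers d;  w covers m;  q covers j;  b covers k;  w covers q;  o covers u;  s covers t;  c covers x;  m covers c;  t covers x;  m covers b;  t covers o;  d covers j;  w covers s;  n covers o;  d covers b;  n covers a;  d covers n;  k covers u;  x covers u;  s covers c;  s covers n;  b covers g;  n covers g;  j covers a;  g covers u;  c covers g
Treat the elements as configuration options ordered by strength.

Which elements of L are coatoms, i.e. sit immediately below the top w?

The coatoms are exactly the elements covered by w: d, m, q, s.

d, m, q, s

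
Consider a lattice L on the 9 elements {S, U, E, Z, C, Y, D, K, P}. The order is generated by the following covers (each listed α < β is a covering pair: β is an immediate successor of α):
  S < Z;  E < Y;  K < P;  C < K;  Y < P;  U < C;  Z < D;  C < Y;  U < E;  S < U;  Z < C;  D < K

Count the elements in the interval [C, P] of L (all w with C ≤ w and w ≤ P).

4

The interval [C, P] = {C, K, P, Y}, which has 4 elements.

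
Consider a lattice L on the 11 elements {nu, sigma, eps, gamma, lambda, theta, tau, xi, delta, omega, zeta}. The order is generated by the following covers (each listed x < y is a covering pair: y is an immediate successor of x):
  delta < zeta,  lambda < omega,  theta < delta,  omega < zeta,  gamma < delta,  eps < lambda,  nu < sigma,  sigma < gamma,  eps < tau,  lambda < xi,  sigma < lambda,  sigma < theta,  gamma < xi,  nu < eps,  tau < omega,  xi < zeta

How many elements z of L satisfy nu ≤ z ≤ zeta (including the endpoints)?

11

The interval [nu, zeta] = {delta, eps, gamma, lambda, nu, omega, sigma, tau, theta, xi, zeta}, which has 11 elements.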